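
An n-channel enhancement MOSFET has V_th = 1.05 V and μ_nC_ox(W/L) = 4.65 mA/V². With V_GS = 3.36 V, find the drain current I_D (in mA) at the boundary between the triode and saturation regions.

I_D = 12.4 mA

At the boundary V_DS = V_ov = V_GS − V_th = 3.36 − 1.05 = 2.31 V.
I_D = ½ k_n V_ov² = 0.5 × 4.65 × 2.31² = 12.4 mA.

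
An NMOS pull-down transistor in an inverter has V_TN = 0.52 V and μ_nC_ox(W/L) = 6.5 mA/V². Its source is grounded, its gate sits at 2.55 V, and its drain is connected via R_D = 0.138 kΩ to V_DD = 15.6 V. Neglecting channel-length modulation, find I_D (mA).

I_D = 13.4 mA

V_GS = V_G = 2.55 V, so V_ov = 2.55 − 0.52 = 2.03 V.
Assume saturation: I_D = ½ k_n V_ov² = 0.5 × 6.5 × 2.03² = 13.4 mA, giving V_DS = V_DD − I_D R_D = 15.6 − 13.4 × 0.138 = 13.8 V.
V_DS = 13.8 V ≥ V_ov = 2.03 V, confirming saturation.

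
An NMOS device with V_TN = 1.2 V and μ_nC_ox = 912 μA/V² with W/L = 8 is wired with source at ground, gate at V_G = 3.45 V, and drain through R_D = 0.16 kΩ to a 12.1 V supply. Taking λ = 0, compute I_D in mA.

V_GS = V_G = 3.45 V, so V_ov = 3.45 − 1.2 = 2.25 V.
k_n = μ_nC_ox · (W/L) = 7.296 mA/V².
Assume saturation: I_D = ½ k_n V_ov² = 0.5 × 7.296 × 2.25² = 18.5 mA, giving V_DS = V_DD − I_D R_D = 12.1 − 18.5 × 0.16 = 9.15 V.
V_DS = 9.15 V ≥ V_ov = 2.25 V, confirming saturation.

I_D = 18.5 mA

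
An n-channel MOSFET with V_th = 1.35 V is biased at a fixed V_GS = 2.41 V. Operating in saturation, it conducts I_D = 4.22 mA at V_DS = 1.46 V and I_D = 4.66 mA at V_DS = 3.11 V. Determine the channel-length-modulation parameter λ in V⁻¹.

λ = 0.0696 V⁻¹

With V_GS fixed, I_D ∝ (1 + λ V_DS) in saturation, so I_D2/I_D1 = (1 + λ V_DS2)/(1 + λ V_DS1).
4.66/4.22 = 1.104 = (1 + 3.11 λ)/(1 + 1.46 λ).
Solving: λ (I_D1 V_DS2 − I_D2 V_DS1) = I_D2 − I_D1, so λ = (4.66 − 4.22) / (4.22 × 3.11 − 4.66 × 1.46) = 0.44 / 6.32 = 0.0696 V⁻¹.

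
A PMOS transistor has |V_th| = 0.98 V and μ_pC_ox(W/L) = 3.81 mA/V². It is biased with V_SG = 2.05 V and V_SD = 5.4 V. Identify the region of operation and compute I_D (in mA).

Saturation; I_D = 2.18 mA

V_ov = V_SG − |V_th| = 2.05 − 0.98 = 1.07 V.
Since V_SD = 5.4 V ≥ V_ov = 1.07 V, the device is in saturation.
I_D = ½ k_p V_ov² = 0.5 × 3.81 × 1.07² = 2.18 mA.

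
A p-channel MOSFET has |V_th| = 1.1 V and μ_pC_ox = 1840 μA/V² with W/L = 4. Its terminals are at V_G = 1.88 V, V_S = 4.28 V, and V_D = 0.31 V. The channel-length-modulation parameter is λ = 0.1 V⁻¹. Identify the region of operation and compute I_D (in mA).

Saturation; I_D = 8.69 mA

V_SG = V_S − V_G = 4.28 − 1.88 = 2.4 V; V_SD = V_S − V_D = 4.28 − 0.31 = 3.97 V.
k_p = μ_pC_ox · (W/L) = 7.36 mA/V².
V_ov = V_SG − |V_th| = 2.4 − 1.1 = 1.3 V.
Since V_SD = 3.97 V ≥ V_ov = 1.3 V, the device is in saturation.
I_D = ½ k_p V_ov² (1 + λ V_SD) = 0.5 × 7.36 × 1.3² × (1 + 0.1 × 3.97) = 8.69 mA.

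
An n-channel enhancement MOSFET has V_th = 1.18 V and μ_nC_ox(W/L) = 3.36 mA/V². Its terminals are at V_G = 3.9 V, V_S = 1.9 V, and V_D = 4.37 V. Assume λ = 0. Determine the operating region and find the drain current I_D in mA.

Saturation; I_D = 1.13 mA

V_GS = V_G − V_S = 3.9 − 1.9 = 2 V; V_DS = V_D − V_S = 4.37 − 1.9 = 2.47 V.
V_ov = V_GS − V_th = 2 − 1.18 = 0.82 V.
Since V_DS = 2.47 V ≥ V_ov = 0.82 V, the device is in saturation.
I_D = ½ k_n V_ov² = 0.5 × 3.36 × 0.82² = 1.13 mA.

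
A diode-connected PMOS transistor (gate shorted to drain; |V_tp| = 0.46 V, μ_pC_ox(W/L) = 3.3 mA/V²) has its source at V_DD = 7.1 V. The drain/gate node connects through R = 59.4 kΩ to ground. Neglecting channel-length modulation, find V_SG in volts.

V_SG = 0.715 V

With gate tied to drain, V_SG = V_SD ≥ V_SG − |V_tp|, so the device is in saturation.
KCL at the drain: ½ k_p (V_SG − |V_tp|)² = (V_DD − V_SG)/R.
Let x = V_SG − 0.46. Then 98 x² + x − 6.64 = 0, giving x = 0.255 V (positive root), so V_SG = 0.715 V.
I_D = (V_DD − V_SG)/R = (7.1 − 0.715) / 59.4 = 0.107 mA.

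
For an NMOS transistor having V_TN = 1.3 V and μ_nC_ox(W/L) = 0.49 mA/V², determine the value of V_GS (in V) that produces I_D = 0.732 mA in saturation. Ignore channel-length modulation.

V_GS = 3.03 V

In saturation I_D = ½ k_n (V_GS − V_TN)², so V_GS − V_TN = √(2 I_D / k_n) = √(2 × 0.732 / 0.49) = 1.73 V.
V_GS = 1.3 + 1.73 = 3.03 V.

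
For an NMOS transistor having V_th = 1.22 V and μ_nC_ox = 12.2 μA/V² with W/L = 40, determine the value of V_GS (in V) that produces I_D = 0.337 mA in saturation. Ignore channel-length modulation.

V_GS = 2.40 V

k_n = μ_nC_ox · (W/L) = 0.488 mA/V².
In saturation I_D = ½ k_n (V_GS − V_th)², so V_GS − V_th = √(2 I_D / k_n) = √(2 × 0.337 / 0.488) = 1.18 V.
V_GS = 1.22 + 1.18 = 2.4 V.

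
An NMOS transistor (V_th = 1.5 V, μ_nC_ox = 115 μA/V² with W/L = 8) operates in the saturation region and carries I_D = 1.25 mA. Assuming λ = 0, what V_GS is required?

V_GS = 3.15 V

k_n = μ_nC_ox · (W/L) = 0.92 mA/V².
In saturation I_D = ½ k_n (V_GS − V_th)², so V_GS − V_th = √(2 I_D / k_n) = √(2 × 1.25 / 0.92) = 1.65 V.
V_GS = 1.5 + 1.65 = 3.15 V.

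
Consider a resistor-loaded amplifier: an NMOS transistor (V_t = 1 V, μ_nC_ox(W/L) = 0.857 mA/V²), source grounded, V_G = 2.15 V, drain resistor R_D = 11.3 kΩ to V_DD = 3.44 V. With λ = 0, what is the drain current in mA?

V_GS = V_G = 2.15 V, so V_ov = 2.15 − 1 = 1.15 V.
Assume saturation: I_D = ½ k_n V_ov² = 0.5 × 0.857 × 1.15² = 0.567 mA, giving V_DS = V_DD − I_D R_D = 3.44 − 0.567 × 11.3 = -2.96 V.
But -2.96 V < V_ov = 1.15 V, so the device is actually in triode.
In triode I_D = k_n[V_ov V_DS − ½ V_DS²] and I_D = (V_DD − V_DS)/R_D. Equating: 4.84 V_DS² − 12.14 V_DS + 3.44 = 0, giving V_DS = 0.326 V (the root below V_ov).
I_D = (3.44 − 0.326) / 11.3 = 0.276 mA.

I_D = 0.276 mA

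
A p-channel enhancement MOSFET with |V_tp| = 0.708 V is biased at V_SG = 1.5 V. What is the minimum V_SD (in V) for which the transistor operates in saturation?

The boundary between triode and saturation is V_SD = V_SG − |V_tp| = V_ov.
V_ov = 1.5 − 0.708 = 0.792 V.

V_SD,sat = 0.792 V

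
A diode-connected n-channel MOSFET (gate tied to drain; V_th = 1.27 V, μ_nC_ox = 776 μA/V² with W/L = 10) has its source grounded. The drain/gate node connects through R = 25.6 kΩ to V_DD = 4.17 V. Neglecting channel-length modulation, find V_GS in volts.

V_GS = 1.44 V

With gate tied to drain, V_GS = V_DS ≥ V_GS − V_th, so the device is in saturation.
k_n = μ_nC_ox · (W/L) = 7.76 mA/V².
KCL at the drain: ½ k_n (V_GS − V_th)² = (V_DD − V_GS)/R.
Let x = V_GS − 1.27. Then 99.3 x² + x − 2.9 = 0, giving x = 0.166 V (positive root), so V_GS = 1.44 V.
I_D = (V_DD − V_GS)/R = (4.17 − 1.44) / 25.6 = 0.107 mA.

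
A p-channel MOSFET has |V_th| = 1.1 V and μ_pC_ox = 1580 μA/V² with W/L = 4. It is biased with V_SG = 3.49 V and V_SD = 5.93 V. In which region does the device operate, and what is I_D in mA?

Saturation; I_D = 18.1 mA

k_p = μ_pC_ox · (W/L) = 6.32 mA/V².
V_ov = V_SG − |V_th| = 3.49 − 1.1 = 2.39 V.
Since V_SD = 5.93 V ≥ V_ov = 2.39 V, the device is in saturation.
I_D = ½ k_p V_ov² = 0.5 × 6.32 × 2.39² = 18.1 mA.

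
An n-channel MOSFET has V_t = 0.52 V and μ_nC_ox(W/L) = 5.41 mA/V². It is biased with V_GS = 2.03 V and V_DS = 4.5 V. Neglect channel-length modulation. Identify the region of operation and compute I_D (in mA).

Saturation; I_D = 6.17 mA

V_ov = V_GS − V_t = 2.03 − 0.52 = 1.51 V.
Since V_DS = 4.5 V ≥ V_ov = 1.51 V, the device is in saturation.
I_D = ½ k_n V_ov² = 0.5 × 5.41 × 1.51² = 6.17 mA.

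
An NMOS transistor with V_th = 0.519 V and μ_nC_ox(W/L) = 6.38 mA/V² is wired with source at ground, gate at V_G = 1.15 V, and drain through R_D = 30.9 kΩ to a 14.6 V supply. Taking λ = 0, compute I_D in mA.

V_GS = V_G = 1.15 V, so V_ov = 1.15 − 0.519 = 0.631 V.
Assume saturation: I_D = ½ k_n V_ov² = 0.5 × 6.38 × 0.631² = 1.27 mA, giving V_DS = V_DD − I_D R_D = 14.6 − 1.27 × 30.9 = -24.6 V.
But -24.6 V < V_ov = 0.631 V, so the device is actually in triode.
In triode I_D = k_n[V_ov V_DS − ½ V_DS²] and I_D = (V_DD − V_DS)/R_D. Equating: 98.6 V_DS² − 125.4 V_DS + 14.6 = 0, giving V_DS = 0.13 V (the root below V_ov).
I_D = (14.6 − 0.13) / 30.9 = 0.468 mA.

I_D = 0.468 mA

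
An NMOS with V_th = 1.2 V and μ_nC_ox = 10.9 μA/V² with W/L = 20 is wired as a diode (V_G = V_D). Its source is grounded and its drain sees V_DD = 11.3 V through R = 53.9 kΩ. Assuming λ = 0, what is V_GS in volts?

With gate tied to drain, V_GS = V_DS ≥ V_GS − V_th, so the device is in saturation.
k_n = μ_nC_ox · (W/L) = 0.218 mA/V².
KCL at the drain: ½ k_n (V_GS − V_th)² = (V_DD − V_GS)/R.
Let x = V_GS − 1.2. Then 5.88 x² + x − 10.1 = 0, giving x = 1.23 V (positive root), so V_GS = 2.43 V.
I_D = (V_DD − V_GS)/R = (11.3 − 2.43) / 53.9 = 0.165 mA.

V_GS = 2.43 V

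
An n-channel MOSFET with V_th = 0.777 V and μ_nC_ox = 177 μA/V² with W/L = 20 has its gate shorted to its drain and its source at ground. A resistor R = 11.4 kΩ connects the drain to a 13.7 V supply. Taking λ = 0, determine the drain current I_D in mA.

With gate tied to drain, V_GS = V_DS ≥ V_GS − V_th, so the device is in saturation.
k_n = μ_nC_ox · (W/L) = 3.54 mA/V².
KCL at the drain: ½ k_n (V_GS − V_th)² = (V_DD − V_GS)/R.
Let x = V_GS − 0.777. Then 20.2 x² + x − 12.92 = 0, giving x = 0.776 V (positive root), so V_GS = 1.55 V.
I_D = (V_DD − V_GS)/R = (13.7 − 1.55) / 11.4 = 1.07 mA.

I_D = 1.07 mA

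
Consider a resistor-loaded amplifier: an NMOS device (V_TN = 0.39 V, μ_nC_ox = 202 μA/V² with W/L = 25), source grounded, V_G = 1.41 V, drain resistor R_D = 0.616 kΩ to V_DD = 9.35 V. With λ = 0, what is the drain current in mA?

I_D = 2.63 mA

V_GS = V_G = 1.41 V, so V_ov = 1.41 − 0.39 = 1.02 V.
k_n = μ_nC_ox · (W/L) = 5.05 mA/V².
Assume saturation: I_D = ½ k_n V_ov² = 0.5 × 5.05 × 1.02² = 2.63 mA, giving V_DS = V_DD − I_D R_D = 9.35 − 2.63 × 0.616 = 7.73 V.
V_DS = 7.73 V ≥ V_ov = 1.02 V, confirming saturation.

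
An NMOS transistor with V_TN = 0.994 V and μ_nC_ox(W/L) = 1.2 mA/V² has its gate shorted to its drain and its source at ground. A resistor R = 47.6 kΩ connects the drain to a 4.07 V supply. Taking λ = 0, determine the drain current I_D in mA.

I_D = 0.0581 mA

With gate tied to drain, V_GS = V_DS ≥ V_GS − V_TN, so the device is in saturation.
KCL at the drain: ½ k_n (V_GS − V_TN)² = (V_DD − V_GS)/R.
Let x = V_GS − 0.994. Then 28.6 x² + x − 3.076 = 0, giving x = 0.311 V (positive root), so V_GS = 1.31 V.
I_D = (V_DD − V_GS)/R = (4.07 − 1.31) / 47.6 = 0.0581 mA.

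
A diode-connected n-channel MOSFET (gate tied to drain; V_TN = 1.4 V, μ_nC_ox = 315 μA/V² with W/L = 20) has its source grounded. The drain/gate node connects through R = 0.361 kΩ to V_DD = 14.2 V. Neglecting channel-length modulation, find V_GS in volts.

With gate tied to drain, V_GS = V_DS ≥ V_GS − V_TN, so the device is in saturation.
k_n = μ_nC_ox · (W/L) = 6.3 mA/V².
KCL at the drain: ½ k_n (V_GS − V_TN)² = (V_DD − V_GS)/R.
Let x = V_GS − 1.4. Then 1.14 x² + x − 12.8 = 0, giving x = 2.94 V (positive root), so V_GS = 4.34 V.
I_D = (V_DD − V_GS)/R = (14.2 − 4.34) / 0.361 = 27.3 mA.

V_GS = 4.34 V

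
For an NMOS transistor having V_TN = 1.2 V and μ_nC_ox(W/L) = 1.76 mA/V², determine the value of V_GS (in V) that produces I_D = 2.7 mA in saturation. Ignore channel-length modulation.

V_GS = 2.95 V

In saturation I_D = ½ k_n (V_GS − V_TN)², so V_GS − V_TN = √(2 I_D / k_n) = √(2 × 2.7 / 1.76) = 1.75 V.
V_GS = 1.2 + 1.75 = 2.95 V.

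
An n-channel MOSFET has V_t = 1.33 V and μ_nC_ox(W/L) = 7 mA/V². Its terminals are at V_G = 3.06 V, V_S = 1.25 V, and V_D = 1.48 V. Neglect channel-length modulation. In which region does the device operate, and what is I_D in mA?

V_GS = V_G − V_S = 3.06 − 1.25 = 1.81 V; V_DS = V_D − V_S = 1.48 − 1.25 = 0.23 V.
V_ov = V_GS − V_t = 1.81 − 1.33 = 0.48 V.
Since V_DS = 0.23 V < V_ov = 0.48 V, the device is in the triode region.
I_D = k_n [V_ov · V_DS − ½ V_DS²] = 7 × [0.48 × 0.23 − 0.5 × 0.23²] = 0.588 mA.

Triode; I_D = 0.588 mA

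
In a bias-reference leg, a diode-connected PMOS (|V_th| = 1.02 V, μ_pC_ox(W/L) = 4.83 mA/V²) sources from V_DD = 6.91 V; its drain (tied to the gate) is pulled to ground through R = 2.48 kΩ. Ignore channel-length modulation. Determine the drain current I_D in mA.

With gate tied to drain, V_SG = V_SD ≥ V_SG − |V_th|, so the device is in saturation.
KCL at the drain: ½ k_p (V_SG − |V_th|)² = (V_DD − V_SG)/R.
Let x = V_SG − 1.02. Then 5.99 x² + x − 5.89 = 0, giving x = 0.912 V (positive root), so V_SG = 1.93 V.
I_D = (V_DD − V_SG)/R = (6.91 − 1.93) / 2.48 = 2.01 mA.

I_D = 2.01 mA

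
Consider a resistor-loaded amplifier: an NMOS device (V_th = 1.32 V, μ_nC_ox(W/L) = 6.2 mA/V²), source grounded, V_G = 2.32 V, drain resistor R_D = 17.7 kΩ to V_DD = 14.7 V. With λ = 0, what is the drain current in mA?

V_GS = V_G = 2.32 V, so V_ov = 2.32 − 1.32 = 1 V.
Assume saturation: I_D = ½ k_n V_ov² = 0.5 × 6.2 × 1² = 3.1 mA, giving V_DS = V_DD − I_D R_D = 14.7 − 3.1 × 17.7 = -40.2 V.
But -40.2 V < V_ov = 1 V, so the device is actually in triode.
In triode I_D = k_n[V_ov V_DS − ½ V_DS²] and I_D = (V_DD − V_DS)/R_D. Equating: 54.9 V_DS² − 110.7 V_DS + 14.7 = 0, giving V_DS = 0.143 V (the root below V_ov).
I_D = (14.7 − 0.143) / 17.7 = 0.822 mA.

I_D = 0.822 mA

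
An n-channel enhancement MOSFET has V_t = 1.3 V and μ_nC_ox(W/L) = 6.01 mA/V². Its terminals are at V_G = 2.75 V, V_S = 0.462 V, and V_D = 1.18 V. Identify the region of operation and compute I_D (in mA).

V_GS = V_G − V_S = 2.75 − 0.462 = 2.29 V; V_DS = V_D − V_S = 1.18 − 0.462 = 0.718 V.
V_ov = V_GS − V_t = 2.29 − 1.3 = 0.988 V.
Since V_DS = 0.718 V < V_ov = 0.988 V, the device is in the triode region.
I_D = k_n [V_ov · V_DS − ½ V_DS²] = 6.01 × [0.988 × 0.718 − 0.5 × 0.718²] = 2.71 mA.

Triode; I_D = 2.71 mA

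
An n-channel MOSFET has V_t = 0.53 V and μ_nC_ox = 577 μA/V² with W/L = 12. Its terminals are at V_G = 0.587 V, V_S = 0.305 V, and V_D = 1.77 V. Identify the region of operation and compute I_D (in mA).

Cutoff; I_D = 0 mA

V_GS = V_G − V_S = 0.587 − 0.305 = 0.282 V; V_DS = V_D − V_S = 1.77 − 0.305 = 1.47 V.
V_GS = 0.282 V < V_t = 0.53 V, so the transistor is in cutoff.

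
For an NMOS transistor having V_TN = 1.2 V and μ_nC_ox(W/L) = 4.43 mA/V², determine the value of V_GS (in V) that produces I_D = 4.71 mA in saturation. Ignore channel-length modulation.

In saturation I_D = ½ k_n (V_GS − V_TN)², so V_GS − V_TN = √(2 I_D / k_n) = √(2 × 4.71 / 4.43) = 1.46 V.
V_GS = 1.2 + 1.46 = 2.66 V.

V_GS = 2.66 V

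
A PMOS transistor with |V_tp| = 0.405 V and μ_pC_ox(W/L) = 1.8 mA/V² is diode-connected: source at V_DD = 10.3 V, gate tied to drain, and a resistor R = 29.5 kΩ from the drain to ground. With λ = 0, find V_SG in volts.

V_SG = 0.997 V

With gate tied to drain, V_SG = V_SD ≥ V_SG − |V_tp|, so the device is in saturation.
KCL at the drain: ½ k_p (V_SG − |V_tp|)² = (V_DD − V_SG)/R.
Let x = V_SG − 0.405. Then 26.6 x² + x − 9.895 = 0, giving x = 0.592 V (positive root), so V_SG = 0.997 V.
I_D = (V_DD − V_SG)/R = (10.3 − 0.997) / 29.5 = 0.315 mA.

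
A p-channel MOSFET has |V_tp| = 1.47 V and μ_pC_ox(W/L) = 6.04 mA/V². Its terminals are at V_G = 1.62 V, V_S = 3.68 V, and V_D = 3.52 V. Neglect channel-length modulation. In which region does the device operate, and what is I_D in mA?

V_SG = V_S − V_G = 3.68 − 1.62 = 2.06 V; V_SD = V_S − V_D = 3.68 − 3.52 = 0.16 V.
V_ov = V_SG − |V_tp| = 2.06 − 1.47 = 0.59 V.
Since V_SD = 0.16 V < V_ov = 0.59 V, the device is in the triode region.
I_D = k_p [V_ov · V_SD − ½ V_SD²] = 6.04 × [0.59 × 0.16 − 0.5 × 0.16²] = 0.493 mA.

Triode; I_D = 0.493 mA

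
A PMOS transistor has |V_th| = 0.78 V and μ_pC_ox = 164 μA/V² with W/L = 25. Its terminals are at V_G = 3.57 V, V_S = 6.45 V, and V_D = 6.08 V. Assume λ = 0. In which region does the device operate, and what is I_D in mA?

Triode; I_D = 2.91 mA

V_SG = V_S − V_G = 6.45 − 3.57 = 2.88 V; V_SD = V_S − V_D = 6.45 − 6.08 = 0.37 V.
k_p = μ_pC_ox · (W/L) = 4.1 mA/V².
V_ov = V_SG − |V_th| = 2.88 − 0.78 = 2.1 V.
Since V_SD = 0.37 V < V_ov = 2.1 V, the device is in the triode region.
I_D = k_p [V_ov · V_SD − ½ V_SD²] = 4.1 × [2.1 × 0.37 − 0.5 × 0.37²] = 2.91 mA.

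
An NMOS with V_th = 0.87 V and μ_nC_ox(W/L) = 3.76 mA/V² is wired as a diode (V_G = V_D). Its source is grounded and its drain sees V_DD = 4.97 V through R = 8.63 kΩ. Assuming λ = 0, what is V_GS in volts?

With gate tied to drain, V_GS = V_DS ≥ V_GS − V_th, so the device is in saturation.
KCL at the drain: ½ k_n (V_GS − V_th)² = (V_DD − V_GS)/R.
Let x = V_GS − 0.87. Then 16.2 x² + x − 4.1 = 0, giving x = 0.473 V (positive root), so V_GS = 1.34 V.
I_D = (V_DD − V_GS)/R = (4.97 − 1.34) / 8.63 = 0.42 mA.

V_GS = 1.34 V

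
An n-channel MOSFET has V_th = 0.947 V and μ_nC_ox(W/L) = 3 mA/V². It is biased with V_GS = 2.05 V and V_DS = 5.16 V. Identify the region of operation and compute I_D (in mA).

Saturation; I_D = 1.82 mA

V_ov = V_GS − V_th = 2.05 − 0.947 = 1.1 V.
Since V_DS = 5.16 V ≥ V_ov = 1.1 V, the device is in saturation.
I_D = ½ k_n V_ov² = 0.5 × 3 × 1.1² = 1.82 mA.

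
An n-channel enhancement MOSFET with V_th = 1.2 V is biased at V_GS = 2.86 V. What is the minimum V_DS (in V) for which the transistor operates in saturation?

V_DS,sat = 1.66 V

The boundary between triode and saturation is V_DS = V_GS − V_th = V_ov.
V_ov = 2.86 − 1.2 = 1.66 V.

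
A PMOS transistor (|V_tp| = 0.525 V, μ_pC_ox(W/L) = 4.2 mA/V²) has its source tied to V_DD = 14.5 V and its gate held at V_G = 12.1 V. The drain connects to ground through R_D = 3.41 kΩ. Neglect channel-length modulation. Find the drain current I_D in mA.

I_D = 4.07 mA

V_SG = V_DD − V_G = 14.5 − 12.1 = 2.4 V, so V_ov = 2.4 − 0.525 = 1.88 V.
Assume saturation: I_D = ½ k_p V_ov² = 0.5 × 4.2 × 1.88² = 7.38 mA, giving V_SD = V_DD − I_D R_D = 14.5 − 7.38 × 3.41 = -10.7 V.
But -10.7 V < V_ov = 1.88 V, so the device is actually in triode.
In triode I_D = k_p[V_ov V_SD − ½ V_SD²] and I_D = (V_DD − V_SD)/R_D. Equating: 7.16 V_SD² − 27.85 V_SD + 14.5 = 0, giving V_SD = 0.619 V (the root below V_ov).
I_D = (14.5 − 0.619) / 3.41 = 4.07 mA.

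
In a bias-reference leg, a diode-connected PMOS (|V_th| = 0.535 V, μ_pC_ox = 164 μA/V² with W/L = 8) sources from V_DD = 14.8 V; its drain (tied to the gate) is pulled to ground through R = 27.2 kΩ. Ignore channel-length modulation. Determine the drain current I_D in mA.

I_D = 0.493 mA

With gate tied to drain, V_SG = V_SD ≥ V_SG − |V_th|, so the device is in saturation.
k_p = μ_pC_ox · (W/L) = 1.312 mA/V².
KCL at the drain: ½ k_p (V_SG − |V_th|)² = (V_DD − V_SG)/R.
Let x = V_SG − 0.535. Then 17.8 x² + x − 14.27 = 0, giving x = 0.867 V (positive root), so V_SG = 1.4 V.
I_D = (V_DD − V_SG)/R = (14.8 − 1.4) / 27.2 = 0.493 mA.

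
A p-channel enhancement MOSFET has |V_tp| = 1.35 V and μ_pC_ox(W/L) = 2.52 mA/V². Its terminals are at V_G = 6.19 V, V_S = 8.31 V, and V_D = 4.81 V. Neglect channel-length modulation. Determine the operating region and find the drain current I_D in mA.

Saturation; I_D = 0.747 mA

V_SG = V_S − V_G = 8.31 − 6.19 = 2.12 V; V_SD = V_S − V_D = 8.31 − 4.81 = 3.5 V.
V_ov = V_SG − |V_tp| = 2.12 − 1.35 = 0.77 V.
Since V_SD = 3.5 V ≥ V_ov = 0.77 V, the device is in saturation.
I_D = ½ k_p V_ov² = 0.5 × 2.52 × 0.77² = 0.747 mA.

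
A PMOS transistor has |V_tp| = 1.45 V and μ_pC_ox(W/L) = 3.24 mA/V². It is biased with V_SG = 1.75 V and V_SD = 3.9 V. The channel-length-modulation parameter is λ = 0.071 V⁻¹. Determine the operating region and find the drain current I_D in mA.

V_ov = V_SG − |V_tp| = 1.75 − 1.45 = 0.3 V.
Since V_SD = 3.9 V ≥ V_ov = 0.3 V, the device is in saturation.
I_D = ½ k_p V_ov² (1 + λ V_SD) = 0.5 × 3.24 × 0.3² × (1 + 0.071 × 3.9) = 0.186 mA.

Saturation; I_D = 0.186 mA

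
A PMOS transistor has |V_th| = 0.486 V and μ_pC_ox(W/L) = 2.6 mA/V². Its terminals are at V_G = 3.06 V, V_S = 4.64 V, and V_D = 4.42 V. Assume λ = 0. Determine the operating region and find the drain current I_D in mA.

V_SG = V_S − V_G = 4.64 − 3.06 = 1.58 V; V_SD = V_S − V_D = 4.64 − 4.42 = 0.22 V.
V_ov = V_SG − |V_th| = 1.58 − 0.486 = 1.09 V.
Since V_SD = 0.22 V < V_ov = 1.09 V, the device is in the triode region.
I_D = k_p [V_ov · V_SD − ½ V_SD²] = 2.6 × [1.09 × 0.22 − 0.5 × 0.22²] = 0.563 mA.

Triode; I_D = 0.563 mA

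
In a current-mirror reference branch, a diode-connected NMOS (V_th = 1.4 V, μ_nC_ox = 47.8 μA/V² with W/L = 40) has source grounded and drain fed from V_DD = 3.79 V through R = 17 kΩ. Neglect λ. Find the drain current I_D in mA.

With gate tied to drain, V_GS = V_DS ≥ V_GS − V_th, so the device is in saturation.
k_n = μ_nC_ox · (W/L) = 1.912 mA/V².
KCL at the drain: ½ k_n (V_GS − V_th)² = (V_DD − V_GS)/R.
Let x = V_GS − 1.4. Then 16.3 x² + x − 2.39 = 0, giving x = 0.354 V (positive root), so V_GS = 1.75 V.
I_D = (V_DD − V_GS)/R = (3.79 − 1.75) / 17 = 0.12 mA.

I_D = 0.120 mA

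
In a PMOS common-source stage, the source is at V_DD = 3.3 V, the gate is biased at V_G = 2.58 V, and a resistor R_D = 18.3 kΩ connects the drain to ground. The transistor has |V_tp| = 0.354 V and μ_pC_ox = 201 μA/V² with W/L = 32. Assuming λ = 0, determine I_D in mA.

I_D = 0.176 mA

V_SG = V_DD − V_G = 3.3 − 2.58 = 0.72 V, so V_ov = 0.72 − 0.354 = 0.366 V.
k_p = μ_pC_ox · (W/L) = 6.432 mA/V².
Assume saturation: I_D = ½ k_p V_ov² = 0.5 × 6.432 × 0.366² = 0.431 mA, giving V_SD = V_DD − I_D R_D = 3.3 − 0.431 × 18.3 = -4.58 V.
But -4.58 V < V_ov = 0.366 V, so the device is actually in triode.
In triode I_D = k_p[V_ov V_SD − ½ V_SD²] and I_D = (V_DD − V_SD)/R_D. Equating: 58.9 V_SD² − 44.08 V_SD + 3.3 = 0, giving V_SD = 0.0844 V (the root below V_ov).
I_D = (3.3 − 0.0844) / 18.3 = 0.176 mA.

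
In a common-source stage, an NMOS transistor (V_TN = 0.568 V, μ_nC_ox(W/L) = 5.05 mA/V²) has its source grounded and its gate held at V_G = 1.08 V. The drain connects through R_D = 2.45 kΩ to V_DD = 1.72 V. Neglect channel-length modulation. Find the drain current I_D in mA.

I_D = 0.571 mA

V_GS = V_G = 1.08 V, so V_ov = 1.08 − 0.568 = 0.512 V.
Assume saturation: I_D = ½ k_n V_ov² = 0.5 × 5.05 × 0.512² = 0.662 mA, giving V_DS = V_DD − I_D R_D = 1.72 − 0.662 × 2.45 = 0.0983 V.
But 0.0983 V < V_ov = 0.512 V, so the device is actually in triode.
In triode I_D = k_n[V_ov V_DS − ½ V_DS²] and I_D = (V_DD − V_DS)/R_D. Equating: 6.19 V_DS² − 7.335 V_DS + 1.72 = 0, giving V_DS = 0.322 V (the root below V_ov).
I_D = (1.72 − 0.322) / 2.45 = 0.571 mA.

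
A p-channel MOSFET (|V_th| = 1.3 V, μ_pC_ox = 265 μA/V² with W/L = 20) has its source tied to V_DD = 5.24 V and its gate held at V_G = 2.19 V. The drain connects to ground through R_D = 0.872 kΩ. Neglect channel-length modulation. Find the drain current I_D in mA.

I_D = 5.20 mA

V_SG = V_DD − V_G = 5.24 − 2.19 = 3.05 V, so V_ov = 3.05 − 1.3 = 1.75 V.
k_p = μ_pC_ox · (W/L) = 5.3 mA/V².
Assume saturation: I_D = ½ k_p V_ov² = 0.5 × 5.3 × 1.75² = 8.12 mA, giving V_SD = V_DD − I_D R_D = 5.24 − 8.12 × 0.872 = -1.84 V.
But -1.84 V < V_ov = 1.75 V, so the device is actually in triode.
In triode I_D = k_p[V_ov V_SD − ½ V_SD²] and I_D = (V_DD − V_SD)/R_D. Equating: 2.31 V_SD² − 9.088 V_SD + 5.24 = 0, giving V_SD = 0.702 V (the root below V_ov).
I_D = (5.24 − 0.702) / 0.872 = 5.2 mA.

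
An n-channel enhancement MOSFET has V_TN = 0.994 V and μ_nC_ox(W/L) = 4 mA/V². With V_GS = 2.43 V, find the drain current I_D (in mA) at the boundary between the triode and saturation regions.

I_D = 4.12 mA

At the boundary V_DS = V_ov = V_GS − V_TN = 2.43 − 0.994 = 1.44 V.
I_D = ½ k_n V_ov² = 0.5 × 4 × 1.44² = 4.12 mA.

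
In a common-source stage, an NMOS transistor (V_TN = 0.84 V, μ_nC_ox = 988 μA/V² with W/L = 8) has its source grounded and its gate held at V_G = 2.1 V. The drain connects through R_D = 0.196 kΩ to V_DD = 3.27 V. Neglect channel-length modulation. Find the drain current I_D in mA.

I_D = 6.27 mA

V_GS = V_G = 2.1 V, so V_ov = 2.1 − 0.84 = 1.26 V.
k_n = μ_nC_ox · (W/L) = 7.904 mA/V².
Assume saturation: I_D = ½ k_n V_ov² = 0.5 × 7.904 × 1.26² = 6.27 mA, giving V_DS = V_DD − I_D R_D = 3.27 − 6.27 × 0.196 = 2.04 V.
V_DS = 2.04 V ≥ V_ov = 1.26 V, confirming saturation.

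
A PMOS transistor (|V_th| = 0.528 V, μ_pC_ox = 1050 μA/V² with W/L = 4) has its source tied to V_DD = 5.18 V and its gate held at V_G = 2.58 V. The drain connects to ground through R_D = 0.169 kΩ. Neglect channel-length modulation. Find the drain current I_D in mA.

I_D = 9.02 mA

V_SG = V_DD − V_G = 5.18 − 2.58 = 2.6 V, so V_ov = 2.6 − 0.528 = 2.07 V.
k_p = μ_pC_ox · (W/L) = 4.2 mA/V².
Assume saturation: I_D = ½ k_p V_ov² = 0.5 × 4.2 × 2.07² = 9.02 mA, giving V_SD = V_DD − I_D R_D = 5.18 − 9.02 × 0.169 = 3.66 V.
V_SD = 3.66 V ≥ V_ov = 2.07 V, confirming saturation.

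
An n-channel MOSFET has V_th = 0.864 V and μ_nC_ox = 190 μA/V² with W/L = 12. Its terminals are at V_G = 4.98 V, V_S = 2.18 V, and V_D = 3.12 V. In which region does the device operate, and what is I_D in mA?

Triode; I_D = 3.14 mA

V_GS = V_G − V_S = 4.98 − 2.18 = 2.8 V; V_DS = V_D − V_S = 3.12 − 2.18 = 0.94 V.
k_n = μ_nC_ox · (W/L) = 2.28 mA/V².
V_ov = V_GS − V_th = 2.8 − 0.864 = 1.94 V.
Since V_DS = 0.94 V < V_ov = 1.94 V, the device is in the triode region.
I_D = k_n [V_ov · V_DS − ½ V_DS²] = 2.28 × [1.94 × 0.94 − 0.5 × 0.94²] = 3.14 mA.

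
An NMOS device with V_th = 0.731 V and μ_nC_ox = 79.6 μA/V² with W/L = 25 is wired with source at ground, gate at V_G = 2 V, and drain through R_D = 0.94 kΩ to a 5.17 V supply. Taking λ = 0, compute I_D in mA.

V_GS = V_G = 2 V, so V_ov = 2 − 0.731 = 1.27 V.
k_n = μ_nC_ox · (W/L) = 1.99 mA/V².
Assume saturation: I_D = ½ k_n V_ov² = 0.5 × 1.99 × 1.27² = 1.6 mA, giving V_DS = V_DD − I_D R_D = 5.17 − 1.6 × 0.94 = 3.66 V.
V_DS = 3.66 V ≥ V_ov = 1.27 V, confirming saturation.

I_D = 1.60 mA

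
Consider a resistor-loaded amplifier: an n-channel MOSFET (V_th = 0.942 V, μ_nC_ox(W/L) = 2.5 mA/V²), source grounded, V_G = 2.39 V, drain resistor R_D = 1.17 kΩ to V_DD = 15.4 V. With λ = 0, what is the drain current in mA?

V_GS = V_G = 2.39 V, so V_ov = 2.39 − 0.942 = 1.45 V.
Assume saturation: I_D = ½ k_n V_ov² = 0.5 × 2.5 × 1.45² = 2.62 mA, giving V_DS = V_DD − I_D R_D = 15.4 − 2.62 × 1.17 = 12.3 V.
V_DS = 12.3 V ≥ V_ov = 1.45 V, confirming saturation.

I_D = 2.62 mA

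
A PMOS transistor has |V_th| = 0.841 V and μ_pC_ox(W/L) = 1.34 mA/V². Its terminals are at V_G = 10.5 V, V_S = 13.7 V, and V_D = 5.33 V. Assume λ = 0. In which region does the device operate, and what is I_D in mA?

Saturation; I_D = 3.73 mA

V_SG = V_S − V_G = 13.7 − 10.5 = 3.2 V; V_SD = V_S − V_D = 13.7 − 5.33 = 8.37 V.
V_ov = V_SG − |V_th| = 3.2 − 0.841 = 2.36 V.
Since V_SD = 8.37 V ≥ V_ov = 2.36 V, the device is in saturation.
I_D = ½ k_p V_ov² = 0.5 × 1.34 × 2.36² = 3.73 mA.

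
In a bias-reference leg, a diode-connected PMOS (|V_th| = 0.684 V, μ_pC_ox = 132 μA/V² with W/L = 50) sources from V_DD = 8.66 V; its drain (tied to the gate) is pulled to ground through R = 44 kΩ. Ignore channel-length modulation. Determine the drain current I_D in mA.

I_D = 0.176 mA

With gate tied to drain, V_SG = V_SD ≥ V_SG − |V_th|, so the device is in saturation.
k_p = μ_pC_ox · (W/L) = 6.6 mA/V².
KCL at the drain: ½ k_p (V_SG − |V_th|)² = (V_DD − V_SG)/R.
Let x = V_SG − 0.684. Then 145 x² + x − 7.976 = 0, giving x = 0.231 V (positive root), so V_SG = 0.915 V.
I_D = (V_DD − V_SG)/R = (8.66 − 0.915) / 44 = 0.176 mA.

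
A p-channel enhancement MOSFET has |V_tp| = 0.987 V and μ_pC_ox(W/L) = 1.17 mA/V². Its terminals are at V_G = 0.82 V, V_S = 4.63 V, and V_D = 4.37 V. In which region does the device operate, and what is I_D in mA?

Triode; I_D = 0.819 mA

V_SG = V_S − V_G = 4.63 − 0.82 = 3.81 V; V_SD = V_S − V_D = 4.63 − 4.37 = 0.26 V.
V_ov = V_SG − |V_tp| = 3.81 − 0.987 = 2.82 V.
Since V_SD = 0.26 V < V_ov = 2.82 V, the device is in the triode region.
I_D = k_p [V_ov · V_SD − ½ V_SD²] = 1.17 × [2.82 × 0.26 − 0.5 × 0.26²] = 0.819 mA.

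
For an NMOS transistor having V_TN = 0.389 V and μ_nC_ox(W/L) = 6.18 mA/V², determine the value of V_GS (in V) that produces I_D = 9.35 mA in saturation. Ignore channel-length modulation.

In saturation I_D = ½ k_n (V_GS − V_TN)², so V_GS − V_TN = √(2 I_D / k_n) = √(2 × 9.35 / 6.18) = 1.74 V.
V_GS = 0.389 + 1.74 = 2.13 V.

V_GS = 2.13 V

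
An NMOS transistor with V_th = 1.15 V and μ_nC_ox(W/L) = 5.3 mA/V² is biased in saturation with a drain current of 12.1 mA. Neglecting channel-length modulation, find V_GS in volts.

V_GS = 3.29 V

In saturation I_D = ½ k_n (V_GS − V_th)², so V_GS − V_th = √(2 I_D / k_n) = √(2 × 12.1 / 5.3) = 2.14 V.
V_GS = 1.15 + 2.14 = 3.29 V.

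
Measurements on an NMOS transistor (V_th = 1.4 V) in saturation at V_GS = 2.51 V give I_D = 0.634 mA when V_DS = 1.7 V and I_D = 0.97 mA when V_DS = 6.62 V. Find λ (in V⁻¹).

λ = 0.132 V⁻¹

With V_GS fixed, I_D ∝ (1 + λ V_DS) in saturation, so I_D2/I_D1 = (1 + λ V_DS2)/(1 + λ V_DS1).
0.97/0.634 = 1.53 = (1 + 6.62 λ)/(1 + 1.7 λ).
Solving: λ (I_D1 V_DS2 − I_D2 V_DS1) = I_D2 − I_D1, so λ = (0.97 − 0.634) / (0.634 × 6.62 − 0.97 × 1.7) = 0.336 / 2.55 = 0.132 V⁻¹.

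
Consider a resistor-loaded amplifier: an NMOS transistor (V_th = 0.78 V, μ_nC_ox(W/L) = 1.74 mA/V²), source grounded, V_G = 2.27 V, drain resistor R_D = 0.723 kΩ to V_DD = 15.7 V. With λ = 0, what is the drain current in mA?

I_D = 1.93 mA

V_GS = V_G = 2.27 V, so V_ov = 2.27 − 0.78 = 1.49 V.
Assume saturation: I_D = ½ k_n V_ov² = 0.5 × 1.74 × 1.49² = 1.93 mA, giving V_DS = V_DD − I_D R_D = 15.7 − 1.93 × 0.723 = 14.3 V.
V_DS = 14.3 V ≥ V_ov = 1.49 V, confirming saturation.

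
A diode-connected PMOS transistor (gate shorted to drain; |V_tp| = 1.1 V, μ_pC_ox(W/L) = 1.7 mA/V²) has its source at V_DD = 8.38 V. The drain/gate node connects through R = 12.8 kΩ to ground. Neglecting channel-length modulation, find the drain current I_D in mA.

With gate tied to drain, V_SG = V_SD ≥ V_SG − |V_tp|, so the device is in saturation.
KCL at the drain: ½ k_p (V_SG − |V_tp|)² = (V_DD − V_SG)/R.
Let x = V_SG − 1.1. Then 10.9 x² + x − 7.28 = 0, giving x = 0.773 V (positive root), so V_SG = 1.87 V.
I_D = (V_DD − V_SG)/R = (8.38 − 1.87) / 12.8 = 0.508 mA.

I_D = 0.508 mA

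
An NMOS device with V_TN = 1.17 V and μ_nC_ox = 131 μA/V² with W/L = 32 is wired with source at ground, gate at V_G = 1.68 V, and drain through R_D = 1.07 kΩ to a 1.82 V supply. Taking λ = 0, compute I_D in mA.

V_GS = V_G = 1.68 V, so V_ov = 1.68 − 1.17 = 0.51 V.
k_n = μ_nC_ox · (W/L) = 4.192 mA/V².
Assume saturation: I_D = ½ k_n V_ov² = 0.5 × 4.192 × 0.51² = 0.545 mA, giving V_DS = V_DD − I_D R_D = 1.82 − 0.545 × 1.07 = 1.24 V.
V_DS = 1.24 V ≥ V_ov = 0.51 V, confirming saturation.

I_D = 0.545 mA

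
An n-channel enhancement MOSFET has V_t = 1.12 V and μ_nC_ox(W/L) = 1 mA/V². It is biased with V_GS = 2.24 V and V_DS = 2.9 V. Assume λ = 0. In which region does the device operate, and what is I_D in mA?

V_ov = V_GS − V_t = 2.24 − 1.12 = 1.12 V.
Since V_DS = 2.9 V ≥ V_ov = 1.12 V, the device is in saturation.
I_D = ½ k_n V_ov² = 0.5 × 1 × 1.12² = 0.627 mA.

Saturation; I_D = 0.627 mA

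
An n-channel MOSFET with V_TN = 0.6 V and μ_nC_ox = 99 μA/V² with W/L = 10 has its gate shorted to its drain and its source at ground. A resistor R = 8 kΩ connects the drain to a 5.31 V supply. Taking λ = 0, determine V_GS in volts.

With gate tied to drain, V_GS = V_DS ≥ V_GS − V_TN, so the device is in saturation.
k_n = μ_nC_ox · (W/L) = 0.99 mA/V².
KCL at the drain: ½ k_n (V_GS − V_TN)² = (V_DD − V_GS)/R.
Let x = V_GS − 0.6. Then 3.96 x² + x − 4.71 = 0, giving x = 0.972 V (positive root), so V_GS = 1.57 V.
I_D = (V_DD − V_GS)/R = (5.31 − 1.57) / 8 = 0.467 mA.

V_GS = 1.57 V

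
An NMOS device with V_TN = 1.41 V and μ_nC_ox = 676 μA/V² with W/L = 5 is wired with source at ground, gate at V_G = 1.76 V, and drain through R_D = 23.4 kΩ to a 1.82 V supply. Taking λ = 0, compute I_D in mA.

V_GS = V_G = 1.76 V, so V_ov = 1.76 − 1.41 = 0.35 V.
k_n = μ_nC_ox · (W/L) = 3.38 mA/V².
Assume saturation: I_D = ½ k_n V_ov² = 0.5 × 3.38 × 0.35² = 0.207 mA, giving V_DS = V_DD − I_D R_D = 1.82 − 0.207 × 23.4 = -3.02 V.
But -3.02 V < V_ov = 0.35 V, so the device is actually in triode.
In triode I_D = k_n[V_ov V_DS − ½ V_DS²] and I_D = (V_DD − V_DS)/R_D. Equating: 39.5 V_DS² − 28.68 V_DS + 1.82 = 0, giving V_DS = 0.0703 V (the root below V_ov).
I_D = (1.82 − 0.0703) / 23.4 = 0.0748 mA.

I_D = 0.0748 mA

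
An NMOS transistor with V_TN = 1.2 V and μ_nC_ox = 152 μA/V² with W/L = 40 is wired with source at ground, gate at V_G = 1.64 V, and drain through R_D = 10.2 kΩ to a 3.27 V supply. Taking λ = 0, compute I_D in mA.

I_D = 0.307 mA

V_GS = V_G = 1.64 V, so V_ov = 1.64 − 1.2 = 0.44 V.
k_n = μ_nC_ox · (W/L) = 6.08 mA/V².
Assume saturation: I_D = ½ k_n V_ov² = 0.5 × 6.08 × 0.44² = 0.589 mA, giving V_DS = V_DD − I_D R_D = 3.27 − 0.589 × 10.2 = -2.73 V.
But -2.73 V < V_ov = 0.44 V, so the device is actually in triode.
In triode I_D = k_n[V_ov V_DS − ½ V_DS²] and I_D = (V_DD − V_DS)/R_D. Equating: 31 V_DS² − 28.29 V_DS + 3.27 = 0, giving V_DS = 0.136 V (the root below V_ov).
I_D = (3.27 − 0.136) / 10.2 = 0.307 mA.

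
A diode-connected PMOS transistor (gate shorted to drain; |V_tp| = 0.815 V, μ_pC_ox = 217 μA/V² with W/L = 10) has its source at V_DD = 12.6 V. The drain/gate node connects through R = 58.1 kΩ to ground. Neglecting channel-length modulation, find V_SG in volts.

With gate tied to drain, V_SG = V_SD ≥ V_SG − |V_tp|, so the device is in saturation.
k_p = μ_pC_ox · (W/L) = 2.17 mA/V².
KCL at the drain: ½ k_p (V_SG − |V_tp|)² = (V_DD − V_SG)/R.
Let x = V_SG − 0.815. Then 63 x² + x − 11.79 = 0, giving x = 0.425 V (positive root), so V_SG = 1.24 V.
I_D = (V_DD − V_SG)/R = (12.6 − 1.24) / 58.1 = 0.196 mA.

V_SG = 1.24 V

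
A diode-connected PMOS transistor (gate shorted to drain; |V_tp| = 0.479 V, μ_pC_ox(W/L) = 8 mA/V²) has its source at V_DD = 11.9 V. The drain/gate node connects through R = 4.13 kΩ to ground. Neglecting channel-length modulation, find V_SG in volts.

With gate tied to drain, V_SG = V_SD ≥ V_SG − |V_tp|, so the device is in saturation.
KCL at the drain: ½ k_p (V_SG − |V_tp|)² = (V_DD − V_SG)/R.
Let x = V_SG − 0.479. Then 16.5 x² + x − 11.42 = 0, giving x = 0.802 V (positive root), so V_SG = 1.28 V.
I_D = (V_DD − V_SG)/R = (11.9 − 1.28) / 4.13 = 2.57 mA.

V_SG = 1.28 V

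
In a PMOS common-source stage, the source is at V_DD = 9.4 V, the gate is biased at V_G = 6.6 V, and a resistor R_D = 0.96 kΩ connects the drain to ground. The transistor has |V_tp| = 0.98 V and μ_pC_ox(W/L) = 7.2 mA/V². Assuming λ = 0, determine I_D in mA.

I_D = 8.86 mA

V_SG = V_DD − V_G = 9.4 − 6.6 = 2.8 V, so V_ov = 2.8 − 0.98 = 1.82 V.
Assume saturation: I_D = ½ k_p V_ov² = 0.5 × 7.2 × 1.82² = 11.9 mA, giving V_SD = V_DD − I_D R_D = 9.4 − 11.9 × 0.96 = -2.05 V.
But -2.05 V < V_ov = 1.82 V, so the device is actually in triode.
In triode I_D = k_p[V_ov V_SD − ½ V_SD²] and I_D = (V_DD − V_SD)/R_D. Equating: 3.46 V_SD² − 13.58 V_SD + 9.4 = 0, giving V_SD = 0.897 V (the root below V_ov).
I_D = (9.4 − 0.897) / 0.96 = 8.86 mA.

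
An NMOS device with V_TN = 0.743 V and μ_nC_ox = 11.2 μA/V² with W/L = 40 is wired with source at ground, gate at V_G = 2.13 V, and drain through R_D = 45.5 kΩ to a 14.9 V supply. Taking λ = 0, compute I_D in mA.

V_GS = V_G = 2.13 V, so V_ov = 2.13 − 0.743 = 1.39 V.
k_n = μ_nC_ox · (W/L) = 0.448 mA/V².
Assume saturation: I_D = ½ k_n V_ov² = 0.5 × 0.448 × 1.39² = 0.431 mA, giving V_DS = V_DD − I_D R_D = 14.9 − 0.431 × 45.5 = -4.71 V.
But -4.71 V < V_ov = 1.39 V, so the device is actually in triode.
In triode I_D = k_n[V_ov V_DS − ½ V_DS²] and I_D = (V_DD − V_DS)/R_D. Equating: 10.2 V_DS² − 29.27 V_DS + 14.9 = 0, giving V_DS = 0.661 V (the root below V_ov).
I_D = (14.9 − 0.661) / 45.5 = 0.313 mA.

I_D = 0.313 mA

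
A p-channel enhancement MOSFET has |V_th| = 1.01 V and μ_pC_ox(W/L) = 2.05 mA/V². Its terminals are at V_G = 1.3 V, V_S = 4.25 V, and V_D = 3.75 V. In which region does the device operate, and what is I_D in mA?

Triode; I_D = 1.73 mA

V_SG = V_S − V_G = 4.25 − 1.3 = 2.95 V; V_SD = V_S − V_D = 4.25 − 3.75 = 0.5 V.
V_ov = V_SG − |V_th| = 2.95 − 1.01 = 1.94 V.
Since V_SD = 0.5 V < V_ov = 1.94 V, the device is in the triode region.
I_D = k_p [V_ov · V_SD − ½ V_SD²] = 2.05 × [1.94 × 0.5 − 0.5 × 0.5²] = 1.73 mA.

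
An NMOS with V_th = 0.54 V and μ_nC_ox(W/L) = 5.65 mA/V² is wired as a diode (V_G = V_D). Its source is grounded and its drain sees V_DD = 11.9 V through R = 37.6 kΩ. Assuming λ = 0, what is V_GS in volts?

With gate tied to drain, V_GS = V_DS ≥ V_GS − V_th, so the device is in saturation.
KCL at the drain: ½ k_n (V_GS − V_th)² = (V_DD − V_GS)/R.
Let x = V_GS − 0.54. Then 106 x² + x − 11.36 = 0, giving x = 0.322 V (positive root), so V_GS = 0.862 V.
I_D = (V_DD − V_GS)/R = (11.9 − 0.862) / 37.6 = 0.294 mA.

V_GS = 0.862 V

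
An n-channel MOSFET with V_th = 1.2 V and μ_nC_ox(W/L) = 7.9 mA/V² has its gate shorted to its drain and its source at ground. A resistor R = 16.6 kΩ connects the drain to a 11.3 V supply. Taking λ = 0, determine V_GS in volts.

With gate tied to drain, V_GS = V_DS ≥ V_GS − V_th, so the device is in saturation.
KCL at the drain: ½ k_n (V_GS − V_th)² = (V_DD − V_GS)/R.
Let x = V_GS − 1.2. Then 65.6 x² + x − 10.1 = 0, giving x = 0.385 V (positive root), so V_GS = 1.58 V.
I_D = (V_DD − V_GS)/R = (11.3 − 1.58) / 16.6 = 0.585 mA.

V_GS = 1.58 V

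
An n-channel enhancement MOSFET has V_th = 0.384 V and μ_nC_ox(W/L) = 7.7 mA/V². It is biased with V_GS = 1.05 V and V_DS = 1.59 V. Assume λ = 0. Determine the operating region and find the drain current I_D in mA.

V_ov = V_GS − V_th = 1.05 − 0.384 = 0.666 V.
Since V_DS = 1.59 V ≥ V_ov = 0.666 V, the device is in saturation.
I_D = ½ k_n V_ov² = 0.5 × 7.7 × 0.666² = 1.71 mA.

Saturation; I_D = 1.71 mA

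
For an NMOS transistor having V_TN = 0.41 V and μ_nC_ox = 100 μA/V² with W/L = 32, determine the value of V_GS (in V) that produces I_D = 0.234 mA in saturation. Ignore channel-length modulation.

k_n = μ_nC_ox · (W/L) = 3.2 mA/V².
In saturation I_D = ½ k_n (V_GS − V_TN)², so V_GS − V_TN = √(2 I_D / k_n) = √(2 × 0.234 / 3.2) = 0.382 V.
V_GS = 0.41 + 0.382 = 0.792 V.

V_GS = 0.792 V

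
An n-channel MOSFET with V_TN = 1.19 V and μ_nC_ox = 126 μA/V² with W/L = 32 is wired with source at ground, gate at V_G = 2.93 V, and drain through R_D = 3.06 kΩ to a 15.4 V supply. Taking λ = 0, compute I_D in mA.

V_GS = V_G = 2.93 V, so V_ov = 2.93 − 1.19 = 1.74 V.
k_n = μ_nC_ox · (W/L) = 4.032 mA/V².
Assume saturation: I_D = ½ k_n V_ov² = 0.5 × 4.032 × 1.74² = 6.1 mA, giving V_DS = V_DD − I_D R_D = 15.4 − 6.1 × 3.06 = -3.28 V.
But -3.28 V < V_ov = 1.74 V, so the device is actually in triode.
In triode I_D = k_n[V_ov V_DS − ½ V_DS²] and I_D = (V_DD − V_DS)/R_D. Equating: 6.17 V_DS² − 22.47 V_DS + 15.4 = 0, giving V_DS = 0.916 V (the root below V_ov).
I_D = (15.4 − 0.916) / 3.06 = 4.73 mA.

I_D = 4.73 mA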